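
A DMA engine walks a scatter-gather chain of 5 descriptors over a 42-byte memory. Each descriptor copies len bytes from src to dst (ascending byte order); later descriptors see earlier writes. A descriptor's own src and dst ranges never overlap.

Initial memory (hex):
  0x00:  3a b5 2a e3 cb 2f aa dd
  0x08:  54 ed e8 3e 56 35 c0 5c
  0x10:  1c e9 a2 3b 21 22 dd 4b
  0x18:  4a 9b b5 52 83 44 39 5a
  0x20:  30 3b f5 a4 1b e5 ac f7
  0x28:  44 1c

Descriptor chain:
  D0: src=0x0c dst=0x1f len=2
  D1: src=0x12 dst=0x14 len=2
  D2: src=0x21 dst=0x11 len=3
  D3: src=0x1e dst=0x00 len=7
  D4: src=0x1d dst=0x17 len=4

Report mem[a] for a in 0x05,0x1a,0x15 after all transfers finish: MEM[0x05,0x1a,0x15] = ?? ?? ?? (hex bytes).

MEM[0x05,0x1a,0x15] = a4 35 3b

  after D0: wrote 2B at 0x1f = 5635
  after D1: wrote 2B at 0x14 = a23b
  after D2: wrote 3B at 0x11 = 3bf5a4
  after D3: wrote 7B at 0x00 = 3956353bf5a41b
  after D4: wrote 4B at 0x17 = 44395635
query mem[0x05]=0xa4, mem[0x1a]=0x35, mem[0x15]=0x3b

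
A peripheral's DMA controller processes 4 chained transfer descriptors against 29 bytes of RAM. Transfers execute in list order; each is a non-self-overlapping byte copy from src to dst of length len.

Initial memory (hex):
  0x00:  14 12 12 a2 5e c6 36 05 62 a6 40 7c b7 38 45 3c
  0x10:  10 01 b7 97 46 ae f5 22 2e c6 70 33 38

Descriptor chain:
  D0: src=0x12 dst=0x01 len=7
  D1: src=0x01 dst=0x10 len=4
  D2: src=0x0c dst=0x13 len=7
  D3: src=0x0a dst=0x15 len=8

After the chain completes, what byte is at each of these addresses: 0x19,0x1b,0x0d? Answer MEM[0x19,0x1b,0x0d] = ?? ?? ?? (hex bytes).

#0 dst[0x01+7] := {0xb7,0x97,0x46,0xae,0xf5,0x22,0x2e}
#1 dst[0x10+4] := {0xb7,0x97,0x46,0xae}
#2 dst[0x13+7] := {0xb7,0x38,0x45,0x3c,0xb7,0x97,0x46}
#3 dst[0x15+8] := {0x40,0x7c,0xb7,0x38,0x45,0x3c,0xb7,0x97}
query mem[0x19]=0x45, mem[0x1b]=0xb7, mem[0x0d]=0x38

MEM[0x19,0x1b,0x0d] = 45 b7 38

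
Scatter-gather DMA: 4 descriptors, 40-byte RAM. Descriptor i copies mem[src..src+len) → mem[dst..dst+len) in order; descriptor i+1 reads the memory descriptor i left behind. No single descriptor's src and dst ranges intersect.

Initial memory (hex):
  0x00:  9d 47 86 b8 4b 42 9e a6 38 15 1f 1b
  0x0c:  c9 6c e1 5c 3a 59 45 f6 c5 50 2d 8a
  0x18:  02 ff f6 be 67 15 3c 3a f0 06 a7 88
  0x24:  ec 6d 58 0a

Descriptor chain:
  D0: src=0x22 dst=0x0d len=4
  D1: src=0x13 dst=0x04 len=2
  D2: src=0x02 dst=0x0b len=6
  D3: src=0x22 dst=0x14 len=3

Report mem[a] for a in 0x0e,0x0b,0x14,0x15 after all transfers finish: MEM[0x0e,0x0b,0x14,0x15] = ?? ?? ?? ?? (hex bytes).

[0] 0x22->0x0d len=4 : a7 88 ec 6d
[1] 0x13->0x04 len=2 : f6 c5
[2] 0x02->0x0b len=6 : 86 b8 f6 c5 9e a6
[3] 0x22->0x14 len=3 : a7 88 ec
query mem[0x0e]=0xc5, mem[0x0b]=0x86, mem[0x14]=0xa7, mem[0x15]=0x88

MEM[0x0e,0x0b,0x14,0x15] = c5 86 a7 88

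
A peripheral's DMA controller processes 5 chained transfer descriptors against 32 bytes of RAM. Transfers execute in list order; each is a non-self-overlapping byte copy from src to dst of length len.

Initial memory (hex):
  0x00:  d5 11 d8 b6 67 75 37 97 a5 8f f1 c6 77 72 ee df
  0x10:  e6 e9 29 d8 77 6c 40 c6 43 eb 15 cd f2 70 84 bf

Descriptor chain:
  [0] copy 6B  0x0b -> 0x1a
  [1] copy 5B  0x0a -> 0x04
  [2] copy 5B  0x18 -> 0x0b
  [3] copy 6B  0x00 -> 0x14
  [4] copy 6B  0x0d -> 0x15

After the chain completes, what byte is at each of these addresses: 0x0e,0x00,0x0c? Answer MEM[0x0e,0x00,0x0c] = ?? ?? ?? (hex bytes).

MEM[0x0e,0x00,0x0c] = 77 d5 eb

#0 dst[0x1a+6] := {0xc6,0x77,0x72,0xee,0xdf,0xe6}
#1 dst[0x04+5] := {0xf1,0xc6,0x77,0x72,0xee}
#2 dst[0x0b+5] := {0x43,0xeb,0xc6,0x77,0x72}
#3 dst[0x14+6] := {0xd5,0x11,0xd8,0xb6,0xf1,0xc6}
#4 dst[0x15+6] := {0xc6,0x77,0x72,0xe6,0xe9,0x29}
query mem[0x0e]=0x77, mem[0x00]=0xd5, mem[0x0c]=0xeb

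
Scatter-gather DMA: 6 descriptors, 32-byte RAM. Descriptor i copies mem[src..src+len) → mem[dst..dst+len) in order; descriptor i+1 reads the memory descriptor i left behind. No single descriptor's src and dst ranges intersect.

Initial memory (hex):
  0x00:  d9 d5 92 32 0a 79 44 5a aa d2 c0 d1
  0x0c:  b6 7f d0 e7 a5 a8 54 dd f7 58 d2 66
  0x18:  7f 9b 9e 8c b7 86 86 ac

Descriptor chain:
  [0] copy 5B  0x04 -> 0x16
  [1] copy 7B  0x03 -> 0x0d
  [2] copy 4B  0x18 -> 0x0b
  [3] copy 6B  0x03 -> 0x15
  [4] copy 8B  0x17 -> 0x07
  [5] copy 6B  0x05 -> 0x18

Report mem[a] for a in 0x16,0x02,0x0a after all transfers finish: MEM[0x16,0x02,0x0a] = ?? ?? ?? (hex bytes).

MEM[0x16,0x02,0x0a] = 0a 92 aa

  after D0: wrote 5B at 0x16 = 0a79445aaa
  after D1: wrote 7B at 0x0d = 320a79445aaad2
  after D2: wrote 4B at 0x0b = 445aaa8c
  after D3: wrote 6B at 0x15 = 320a79445aaa
  after D4: wrote 8B at 0x07 = 79445aaa8cb78686
  after D5: wrote 6B at 0x18 = 794479445aaa
query mem[0x16]=0x0a, mem[0x02]=0x92, mem[0x0a]=0xaa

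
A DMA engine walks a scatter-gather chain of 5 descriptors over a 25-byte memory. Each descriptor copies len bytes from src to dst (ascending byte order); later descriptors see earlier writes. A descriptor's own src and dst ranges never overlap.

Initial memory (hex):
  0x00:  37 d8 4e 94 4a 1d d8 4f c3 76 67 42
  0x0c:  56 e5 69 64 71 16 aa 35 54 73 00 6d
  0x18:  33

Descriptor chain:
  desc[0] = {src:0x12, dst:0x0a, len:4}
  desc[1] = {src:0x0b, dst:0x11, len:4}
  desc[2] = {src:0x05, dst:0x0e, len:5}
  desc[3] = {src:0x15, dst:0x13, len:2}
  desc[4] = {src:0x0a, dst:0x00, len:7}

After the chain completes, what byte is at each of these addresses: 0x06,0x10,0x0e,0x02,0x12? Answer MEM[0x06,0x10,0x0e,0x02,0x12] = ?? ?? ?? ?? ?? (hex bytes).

MEM[0x06,0x10,0x0e,0x02,0x12] = 4f 4f 1d 54 76

[0] 0x12->0x0a len=4 : aa 35 54 73
[1] 0x0b->0x11 len=4 : 35 54 73 69
[2] 0x05->0x0e len=5 : 1d d8 4f c3 76
[3] 0x15->0x13 len=2 : 73 00
[4] 0x0a->0x00 len=7 : aa 35 54 73 1d d8 4f
query mem[0x06]=0x4f, mem[0x10]=0x4f, mem[0x0e]=0x1d, mem[0x02]=0x54, mem[0x12]=0x76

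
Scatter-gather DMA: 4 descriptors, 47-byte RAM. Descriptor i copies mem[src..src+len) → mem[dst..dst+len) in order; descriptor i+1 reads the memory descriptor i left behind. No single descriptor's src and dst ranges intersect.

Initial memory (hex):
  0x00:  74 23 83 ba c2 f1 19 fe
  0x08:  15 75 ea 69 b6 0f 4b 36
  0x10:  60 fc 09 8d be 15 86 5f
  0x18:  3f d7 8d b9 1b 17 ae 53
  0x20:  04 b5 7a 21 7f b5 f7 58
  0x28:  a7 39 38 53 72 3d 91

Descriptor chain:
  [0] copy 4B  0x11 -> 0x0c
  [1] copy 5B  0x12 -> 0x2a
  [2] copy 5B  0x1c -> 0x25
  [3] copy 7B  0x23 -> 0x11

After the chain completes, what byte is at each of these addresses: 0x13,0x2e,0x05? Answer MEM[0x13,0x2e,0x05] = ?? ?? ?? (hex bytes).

[0] 0x11->0x0c len=4 : fc 09 8d be
[1] 0x12->0x2a len=5 : 09 8d be 15 86
[2] 0x1c->0x25 len=5 : 1b 17 ae 53 04
[3] 0x23->0x11 len=7 : 21 7f 1b 17 ae 53 04
query mem[0x13]=0x1b, mem[0x2e]=0x86, mem[0x05]=0xf1

MEM[0x13,0x2e,0x05] = 1b 86 f1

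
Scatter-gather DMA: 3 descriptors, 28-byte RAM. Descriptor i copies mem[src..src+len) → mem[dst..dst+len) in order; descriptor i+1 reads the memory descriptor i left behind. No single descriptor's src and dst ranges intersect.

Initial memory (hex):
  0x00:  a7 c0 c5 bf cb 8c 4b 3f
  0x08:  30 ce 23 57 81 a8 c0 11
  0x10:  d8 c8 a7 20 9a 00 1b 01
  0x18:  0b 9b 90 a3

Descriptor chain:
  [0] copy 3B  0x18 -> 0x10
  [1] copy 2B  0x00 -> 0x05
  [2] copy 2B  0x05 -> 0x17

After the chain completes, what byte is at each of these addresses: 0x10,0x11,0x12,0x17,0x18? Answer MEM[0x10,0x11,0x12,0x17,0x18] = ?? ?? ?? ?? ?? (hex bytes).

  after D0: wrote 3B at 0x10 = 0b9b90
  after D1: wrote 2B at 0x05 = a7c0
  after D2: wrote 2B at 0x17 = a7c0
query mem[0x10]=0x0b, mem[0x11]=0x9b, mem[0x12]=0x90, mem[0x17]=0xa7, mem[0x18]=0xc0

MEM[0x10,0x11,0x12,0x17,0x18] = 0b 9b 90 a7 c0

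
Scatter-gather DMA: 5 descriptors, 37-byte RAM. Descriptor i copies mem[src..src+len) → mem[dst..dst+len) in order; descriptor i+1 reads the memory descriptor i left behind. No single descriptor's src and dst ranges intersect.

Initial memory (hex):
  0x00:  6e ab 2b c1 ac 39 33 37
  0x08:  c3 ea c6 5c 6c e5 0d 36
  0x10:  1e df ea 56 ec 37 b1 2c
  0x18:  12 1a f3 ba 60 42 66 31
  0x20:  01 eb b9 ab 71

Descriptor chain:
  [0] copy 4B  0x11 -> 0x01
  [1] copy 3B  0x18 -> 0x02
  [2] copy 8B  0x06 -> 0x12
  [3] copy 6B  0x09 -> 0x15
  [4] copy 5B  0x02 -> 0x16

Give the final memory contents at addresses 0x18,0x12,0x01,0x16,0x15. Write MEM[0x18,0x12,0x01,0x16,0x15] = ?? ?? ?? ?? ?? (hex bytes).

#0 dst[0x01+4] := {0xdf,0xea,0x56,0xec}
#1 dst[0x02+3] := {0x12,0x1a,0xf3}
#2 dst[0x12+8] := {0x33,0x37,0xc3,0xea,0xc6,0x5c,0x6c,0xe5}
#3 dst[0x15+6] := {0xea,0xc6,0x5c,0x6c,0xe5,0x0d}
#4 dst[0x16+5] := {0x12,0x1a,0xf3,0x39,0x33}
query mem[0x18]=0xf3, mem[0x12]=0x33, mem[0x01]=0xdf, mem[0x16]=0x12, mem[0x15]=0xea

MEM[0x18,0x12,0x01,0x16,0x15] = f3 33 df 12 ea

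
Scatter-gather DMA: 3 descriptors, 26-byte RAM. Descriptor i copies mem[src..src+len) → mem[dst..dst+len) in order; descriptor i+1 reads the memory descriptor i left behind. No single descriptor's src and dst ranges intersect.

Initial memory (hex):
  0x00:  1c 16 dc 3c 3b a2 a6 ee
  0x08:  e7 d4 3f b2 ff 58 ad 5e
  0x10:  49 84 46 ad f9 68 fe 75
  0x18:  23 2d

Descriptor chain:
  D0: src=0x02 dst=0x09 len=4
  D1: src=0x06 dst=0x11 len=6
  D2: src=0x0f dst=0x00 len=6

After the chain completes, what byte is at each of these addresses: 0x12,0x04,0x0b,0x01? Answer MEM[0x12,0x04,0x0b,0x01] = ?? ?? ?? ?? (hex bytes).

D0: mem[0x09..0x0c] <- [dc 3c 3b a2]
D1: mem[0x11..0x16] <- [a6 ee e7 dc 3c 3b]
D2: mem[0x00..0x05] <- [5e 49 a6 ee e7 dc]
query mem[0x12]=0xee, mem[0x04]=0xe7, mem[0x0b]=0x3b, mem[0x01]=0x49

MEM[0x12,0x04,0x0b,0x01] = ee e7 3b 49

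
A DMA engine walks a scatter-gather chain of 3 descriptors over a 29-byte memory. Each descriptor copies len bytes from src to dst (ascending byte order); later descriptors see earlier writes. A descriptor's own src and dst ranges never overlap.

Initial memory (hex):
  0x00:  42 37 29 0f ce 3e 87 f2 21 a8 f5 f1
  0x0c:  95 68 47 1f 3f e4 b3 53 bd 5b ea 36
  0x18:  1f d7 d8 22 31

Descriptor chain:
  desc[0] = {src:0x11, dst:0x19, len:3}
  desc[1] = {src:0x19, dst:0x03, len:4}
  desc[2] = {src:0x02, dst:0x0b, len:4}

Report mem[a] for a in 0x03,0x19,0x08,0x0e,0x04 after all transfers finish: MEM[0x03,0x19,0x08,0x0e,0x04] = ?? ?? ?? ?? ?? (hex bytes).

#0 dst[0x19+3] := {0xe4,0xb3,0x53}
#1 dst[0x03+4] := {0xe4,0xb3,0x53,0x31}
#2 dst[0x0b+4] := {0x29,0xe4,0xb3,0x53}
query mem[0x03]=0xe4, mem[0x19]=0xe4, mem[0x08]=0x21, mem[0x0e]=0x53, mem[0x04]=0xb3

MEM[0x03,0x19,0x08,0x0e,0x04] = e4 e4 21 53 b3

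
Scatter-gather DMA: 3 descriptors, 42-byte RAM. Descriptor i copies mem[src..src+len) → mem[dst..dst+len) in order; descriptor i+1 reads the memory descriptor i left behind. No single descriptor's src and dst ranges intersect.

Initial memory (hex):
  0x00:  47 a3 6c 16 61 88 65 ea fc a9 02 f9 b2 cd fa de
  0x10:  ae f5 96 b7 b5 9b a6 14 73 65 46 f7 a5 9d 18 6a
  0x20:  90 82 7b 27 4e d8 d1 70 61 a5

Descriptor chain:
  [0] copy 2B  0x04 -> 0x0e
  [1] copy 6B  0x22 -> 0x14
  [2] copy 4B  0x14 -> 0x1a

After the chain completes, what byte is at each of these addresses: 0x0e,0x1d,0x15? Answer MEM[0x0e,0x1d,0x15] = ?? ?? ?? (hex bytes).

D0: mem[0x0e..0x0f] <- [61 88]
D1: mem[0x14..0x19] <- [7b 27 4e d8 d1 70]
D2: mem[0x1a..0x1d] <- [7b 27 4e d8]
query mem[0x0e]=0x61, mem[0x1d]=0xd8, mem[0x15]=0x27

MEM[0x0e,0x1d,0x15] = 61 d8 27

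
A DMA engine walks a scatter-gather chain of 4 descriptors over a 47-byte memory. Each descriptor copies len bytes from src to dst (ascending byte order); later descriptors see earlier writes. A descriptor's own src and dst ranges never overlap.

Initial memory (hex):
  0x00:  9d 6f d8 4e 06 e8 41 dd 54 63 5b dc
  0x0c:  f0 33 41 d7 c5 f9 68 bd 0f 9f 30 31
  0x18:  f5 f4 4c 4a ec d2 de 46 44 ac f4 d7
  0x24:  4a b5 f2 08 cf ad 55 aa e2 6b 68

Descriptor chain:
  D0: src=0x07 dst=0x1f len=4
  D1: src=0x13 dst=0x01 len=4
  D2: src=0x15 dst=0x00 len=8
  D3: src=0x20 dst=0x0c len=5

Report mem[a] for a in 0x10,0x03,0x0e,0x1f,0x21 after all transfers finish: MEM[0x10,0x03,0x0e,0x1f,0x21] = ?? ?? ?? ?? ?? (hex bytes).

MEM[0x10,0x03,0x0e,0x1f,0x21] = 4a f5 5b dd 63

[0] 0x07->0x1f len=4 : dd 54 63 5b
[1] 0x13->0x01 len=4 : bd 0f 9f 30
[2] 0x15->0x00 len=8 : 9f 30 31 f5 f4 4c 4a ec
[3] 0x20->0x0c len=5 : 54 63 5b d7 4a
query mem[0x10]=0x4a, mem[0x03]=0xf5, mem[0x0e]=0x5b, mem[0x1f]=0xdd, mem[0x21]=0x63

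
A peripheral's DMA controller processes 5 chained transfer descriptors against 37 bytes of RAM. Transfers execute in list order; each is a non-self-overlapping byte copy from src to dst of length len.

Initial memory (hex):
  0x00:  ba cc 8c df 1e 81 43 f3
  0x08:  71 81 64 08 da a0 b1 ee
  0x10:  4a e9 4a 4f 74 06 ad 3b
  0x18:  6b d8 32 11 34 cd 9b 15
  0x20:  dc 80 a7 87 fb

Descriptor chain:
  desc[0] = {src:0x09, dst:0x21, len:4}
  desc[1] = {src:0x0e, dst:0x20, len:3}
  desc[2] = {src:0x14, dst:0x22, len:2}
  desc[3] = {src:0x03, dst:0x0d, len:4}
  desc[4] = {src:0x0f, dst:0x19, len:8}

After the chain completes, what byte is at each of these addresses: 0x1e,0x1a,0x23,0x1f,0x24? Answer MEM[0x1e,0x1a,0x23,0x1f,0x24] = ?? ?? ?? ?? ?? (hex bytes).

MEM[0x1e,0x1a,0x23,0x1f,0x24] = 74 43 06 06 da

[0] 0x09->0x21 len=4 : 81 64 08 da
[1] 0x0e->0x20 len=3 : b1 ee 4a
[2] 0x14->0x22 len=2 : 74 06
[3] 0x03->0x0d len=4 : df 1e 81 43
[4] 0x0f->0x19 len=8 : 81 43 e9 4a 4f 74 06 ad
query mem[0x1e]=0x74, mem[0x1a]=0x43, mem[0x23]=0x06, mem[0x1f]=0x06, mem[0x24]=0xda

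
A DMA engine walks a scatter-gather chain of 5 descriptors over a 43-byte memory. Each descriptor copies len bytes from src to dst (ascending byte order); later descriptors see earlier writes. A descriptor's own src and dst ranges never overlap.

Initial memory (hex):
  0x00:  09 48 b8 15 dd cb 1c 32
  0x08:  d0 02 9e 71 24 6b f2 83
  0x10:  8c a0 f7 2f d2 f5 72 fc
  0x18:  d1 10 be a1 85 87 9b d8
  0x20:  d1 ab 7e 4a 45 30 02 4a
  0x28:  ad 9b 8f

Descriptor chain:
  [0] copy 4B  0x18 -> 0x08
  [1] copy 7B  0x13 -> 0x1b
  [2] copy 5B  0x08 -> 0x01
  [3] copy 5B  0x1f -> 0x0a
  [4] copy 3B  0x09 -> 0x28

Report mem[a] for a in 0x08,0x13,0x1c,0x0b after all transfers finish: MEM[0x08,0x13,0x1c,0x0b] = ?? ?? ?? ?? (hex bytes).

MEM[0x08,0x13,0x1c,0x0b] = d1 2f d2 d1

  after D0: wrote 4B at 0x08 = d110bea1
  after D1: wrote 7B at 0x1b = 2fd2f572fcd110
  after D2: wrote 5B at 0x01 = d110bea124
  after D3: wrote 5B at 0x0a = fcd1107e4a
  after D4: wrote 3B at 0x28 = 10fcd1
query mem[0x08]=0xd1, mem[0x13]=0x2f, mem[0x1c]=0xd2, mem[0x0b]=0xd1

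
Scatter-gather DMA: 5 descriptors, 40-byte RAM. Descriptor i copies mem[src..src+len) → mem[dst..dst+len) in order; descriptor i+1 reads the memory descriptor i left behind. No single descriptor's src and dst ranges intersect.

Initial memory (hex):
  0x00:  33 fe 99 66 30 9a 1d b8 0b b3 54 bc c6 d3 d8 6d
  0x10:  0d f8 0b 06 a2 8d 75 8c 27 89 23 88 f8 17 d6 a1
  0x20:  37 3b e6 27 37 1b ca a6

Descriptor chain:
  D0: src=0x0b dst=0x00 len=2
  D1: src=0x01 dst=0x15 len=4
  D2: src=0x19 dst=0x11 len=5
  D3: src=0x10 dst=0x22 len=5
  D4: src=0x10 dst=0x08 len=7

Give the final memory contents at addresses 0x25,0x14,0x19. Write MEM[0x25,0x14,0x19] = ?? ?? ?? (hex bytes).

D0: mem[0x00..0x01] <- [bc c6]
D1: mem[0x15..0x18] <- [c6 99 66 30]
D2: mem[0x11..0x15] <- [89 23 88 f8 17]
D3: mem[0x22..0x26] <- [0d 89 23 88 f8]
D4: mem[0x08..0x0e] <- [0d 89 23 88 f8 17 99]
query mem[0x25]=0x88, mem[0x14]=0xf8, mem[0x19]=0x89

MEM[0x25,0x14,0x19] = 88 f8 89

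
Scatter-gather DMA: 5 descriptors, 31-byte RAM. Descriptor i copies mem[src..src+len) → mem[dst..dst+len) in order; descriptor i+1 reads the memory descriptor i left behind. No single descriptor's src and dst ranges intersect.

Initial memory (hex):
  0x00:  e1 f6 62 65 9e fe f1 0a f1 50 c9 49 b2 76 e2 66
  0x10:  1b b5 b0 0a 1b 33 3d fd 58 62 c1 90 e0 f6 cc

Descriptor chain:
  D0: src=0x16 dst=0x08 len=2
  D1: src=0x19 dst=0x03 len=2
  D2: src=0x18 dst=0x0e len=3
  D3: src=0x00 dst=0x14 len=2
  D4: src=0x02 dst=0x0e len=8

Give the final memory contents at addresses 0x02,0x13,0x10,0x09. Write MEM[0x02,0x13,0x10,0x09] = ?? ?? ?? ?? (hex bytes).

MEM[0x02,0x13,0x10,0x09] = 62 0a c1 fd

D0: mem[0x08..0x09] <- [3d fd]
D1: mem[0x03..0x04] <- [62 c1]
D2: mem[0x0e..0x10] <- [58 62 c1]
D3: mem[0x14..0x15] <- [e1 f6]
D4: mem[0x0e..0x15] <- [62 62 c1 fe f1 0a 3d fd]
query mem[0x02]=0x62, mem[0x13]=0x0a, mem[0x10]=0xc1, mem[0x09]=0xfd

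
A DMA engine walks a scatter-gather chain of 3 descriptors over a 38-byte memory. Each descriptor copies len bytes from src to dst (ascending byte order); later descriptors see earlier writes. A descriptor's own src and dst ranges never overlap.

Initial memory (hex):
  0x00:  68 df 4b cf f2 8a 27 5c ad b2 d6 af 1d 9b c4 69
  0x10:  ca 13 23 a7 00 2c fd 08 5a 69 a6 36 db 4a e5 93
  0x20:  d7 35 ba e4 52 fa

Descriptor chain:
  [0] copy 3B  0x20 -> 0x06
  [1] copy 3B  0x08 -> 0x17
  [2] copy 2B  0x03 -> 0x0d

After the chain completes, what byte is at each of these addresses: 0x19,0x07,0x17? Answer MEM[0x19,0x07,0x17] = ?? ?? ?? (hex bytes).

D0: mem[0x06..0x08] <- [d7 35 ba]
D1: mem[0x17..0x19] <- [ba b2 d6]
D2: mem[0x0d..0x0e] <- [cf f2]
query mem[0x19]=0xd6, mem[0x07]=0x35, mem[0x17]=0xba

MEM[0x19,0x07,0x17] = d6 35 ba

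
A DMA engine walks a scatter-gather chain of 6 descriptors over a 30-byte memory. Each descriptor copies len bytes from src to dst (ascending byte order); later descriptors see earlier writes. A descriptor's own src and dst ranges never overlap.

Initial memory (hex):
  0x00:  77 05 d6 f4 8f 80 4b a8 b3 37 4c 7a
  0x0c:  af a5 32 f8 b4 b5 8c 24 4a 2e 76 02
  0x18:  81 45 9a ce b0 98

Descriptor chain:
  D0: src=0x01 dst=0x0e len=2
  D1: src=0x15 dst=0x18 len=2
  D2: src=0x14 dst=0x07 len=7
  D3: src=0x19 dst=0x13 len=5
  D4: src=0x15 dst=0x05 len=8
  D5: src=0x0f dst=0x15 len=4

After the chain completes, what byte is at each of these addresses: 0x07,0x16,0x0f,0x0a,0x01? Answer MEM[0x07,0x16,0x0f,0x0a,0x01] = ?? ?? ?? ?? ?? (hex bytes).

MEM[0x07,0x16,0x0f,0x0a,0x01] = 98 b4 d6 9a 05

D0: mem[0x0e..0x0f] <- [05 d6]
D1: mem[0x18..0x19] <- [2e 76]
D2: mem[0x07..0x0d] <- [4a 2e 76 02 2e 76 9a]
D3: mem[0x13..0x17] <- [76 9a ce b0 98]
D4: mem[0x05..0x0c] <- [ce b0 98 2e 76 9a ce b0]
D5: mem[0x15..0x18] <- [d6 b4 b5 8c]
query mem[0x07]=0x98, mem[0x16]=0xb4, mem[0x0f]=0xd6, mem[0x0a]=0x9a, mem[0x01]=0x05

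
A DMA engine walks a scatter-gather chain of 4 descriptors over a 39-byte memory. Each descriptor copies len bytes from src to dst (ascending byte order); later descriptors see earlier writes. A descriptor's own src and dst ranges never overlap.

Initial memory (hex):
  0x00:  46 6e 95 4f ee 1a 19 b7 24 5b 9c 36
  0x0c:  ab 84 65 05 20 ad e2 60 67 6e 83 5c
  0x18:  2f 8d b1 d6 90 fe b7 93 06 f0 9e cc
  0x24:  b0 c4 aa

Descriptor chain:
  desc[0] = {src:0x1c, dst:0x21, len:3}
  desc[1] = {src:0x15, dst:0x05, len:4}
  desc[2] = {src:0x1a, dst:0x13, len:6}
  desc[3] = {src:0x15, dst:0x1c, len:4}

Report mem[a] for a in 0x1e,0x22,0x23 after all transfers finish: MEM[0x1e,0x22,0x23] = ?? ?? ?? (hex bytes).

MEM[0x1e,0x22,0x23] = b7 fe b7

[0] 0x1c->0x21 len=3 : 90 fe b7
[1] 0x15->0x05 len=4 : 6e 83 5c 2f
[2] 0x1a->0x13 len=6 : b1 d6 90 fe b7 93
[3] 0x15->0x1c len=4 : 90 fe b7 93
query mem[0x1e]=0xb7, mem[0x22]=0xfe, mem[0x23]=0xb7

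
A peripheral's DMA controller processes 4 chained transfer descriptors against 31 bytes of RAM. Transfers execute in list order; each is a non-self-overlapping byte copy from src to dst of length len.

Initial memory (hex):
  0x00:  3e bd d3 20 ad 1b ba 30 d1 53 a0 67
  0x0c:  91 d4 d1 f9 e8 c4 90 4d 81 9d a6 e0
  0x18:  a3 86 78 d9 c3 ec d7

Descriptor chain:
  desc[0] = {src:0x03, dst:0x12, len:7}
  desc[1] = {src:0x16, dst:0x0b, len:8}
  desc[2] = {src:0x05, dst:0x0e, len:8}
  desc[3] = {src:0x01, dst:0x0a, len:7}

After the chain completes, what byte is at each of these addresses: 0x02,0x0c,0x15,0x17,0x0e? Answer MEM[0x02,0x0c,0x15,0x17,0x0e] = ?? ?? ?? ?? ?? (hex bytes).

#0 dst[0x12+7] := {0x20,0xad,0x1b,0xba,0x30,0xd1,0x53}
#1 dst[0x0b+8] := {0x30,0xd1,0x53,0x86,0x78,0xd9,0xc3,0xec}
#2 dst[0x0e+8] := {0x1b,0xba,0x30,0xd1,0x53,0xa0,0x30,0xd1}
#3 dst[0x0a+7] := {0xbd,0xd3,0x20,0xad,0x1b,0xba,0x30}
query mem[0x02]=0xd3, mem[0x0c]=0x20, mem[0x15]=0xd1, mem[0x17]=0xd1, mem[0x0e]=0x1b

MEM[0x02,0x0c,0x15,0x17,0x0e] = d3 20 d1 d1 1b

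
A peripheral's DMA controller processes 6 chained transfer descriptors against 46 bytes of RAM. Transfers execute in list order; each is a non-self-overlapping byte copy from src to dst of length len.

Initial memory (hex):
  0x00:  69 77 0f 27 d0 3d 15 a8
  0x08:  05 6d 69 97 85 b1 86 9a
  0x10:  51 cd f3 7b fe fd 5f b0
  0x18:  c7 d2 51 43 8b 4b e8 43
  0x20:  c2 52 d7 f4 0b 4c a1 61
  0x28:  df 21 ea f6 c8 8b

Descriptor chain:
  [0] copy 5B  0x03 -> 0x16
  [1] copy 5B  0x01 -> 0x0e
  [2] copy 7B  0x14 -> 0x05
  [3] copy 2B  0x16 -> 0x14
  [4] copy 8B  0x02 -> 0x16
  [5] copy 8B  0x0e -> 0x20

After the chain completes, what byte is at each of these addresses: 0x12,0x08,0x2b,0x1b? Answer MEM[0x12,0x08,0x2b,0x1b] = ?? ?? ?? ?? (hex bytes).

[0] 0x03->0x16 len=5 : 27 d0 3d 15 a8
[1] 0x01->0x0e len=5 : 77 0f 27 d0 3d
[2] 0x14->0x05 len=7 : fe fd 27 d0 3d 15 a8
[3] 0x16->0x14 len=2 : 27 d0
[4] 0x02->0x16 len=8 : 0f 27 d0 fe fd 27 d0 3d
[5] 0x0e->0x20 len=8 : 77 0f 27 d0 3d 7b 27 d0
query mem[0x12]=0x3d, mem[0x08]=0xd0, mem[0x2b]=0xf6, mem[0x1b]=0x27

MEM[0x12,0x08,0x2b,0x1b] = 3d d0 f6 27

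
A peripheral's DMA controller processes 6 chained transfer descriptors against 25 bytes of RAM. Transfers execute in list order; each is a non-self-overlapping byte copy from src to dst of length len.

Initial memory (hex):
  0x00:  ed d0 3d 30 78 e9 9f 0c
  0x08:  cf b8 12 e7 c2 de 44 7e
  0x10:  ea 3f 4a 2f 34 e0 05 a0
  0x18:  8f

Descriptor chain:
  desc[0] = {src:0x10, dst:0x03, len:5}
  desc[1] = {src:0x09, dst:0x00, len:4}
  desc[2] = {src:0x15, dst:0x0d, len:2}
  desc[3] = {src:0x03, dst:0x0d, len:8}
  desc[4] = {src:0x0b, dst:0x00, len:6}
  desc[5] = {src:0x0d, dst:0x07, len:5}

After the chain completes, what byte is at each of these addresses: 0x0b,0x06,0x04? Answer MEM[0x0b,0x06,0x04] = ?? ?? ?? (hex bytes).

MEM[0x0b,0x06,0x04] = 34 2f 4a

#0 dst[0x03+5] := {0xea,0x3f,0x4a,0x2f,0x34}
#1 dst[0x00+4] := {0xb8,0x12,0xe7,0xc2}
#2 dst[0x0d+2] := {0xe0,0x05}
#3 dst[0x0d+8] := {0xc2,0x3f,0x4a,0x2f,0x34,0xcf,0xb8,0x12}
#4 dst[0x00+6] := {0xe7,0xc2,0xc2,0x3f,0x4a,0x2f}
#5 dst[0x07+5] := {0xc2,0x3f,0x4a,0x2f,0x34}
query mem[0x0b]=0x34, mem[0x06]=0x2f, mem[0x04]=0x4a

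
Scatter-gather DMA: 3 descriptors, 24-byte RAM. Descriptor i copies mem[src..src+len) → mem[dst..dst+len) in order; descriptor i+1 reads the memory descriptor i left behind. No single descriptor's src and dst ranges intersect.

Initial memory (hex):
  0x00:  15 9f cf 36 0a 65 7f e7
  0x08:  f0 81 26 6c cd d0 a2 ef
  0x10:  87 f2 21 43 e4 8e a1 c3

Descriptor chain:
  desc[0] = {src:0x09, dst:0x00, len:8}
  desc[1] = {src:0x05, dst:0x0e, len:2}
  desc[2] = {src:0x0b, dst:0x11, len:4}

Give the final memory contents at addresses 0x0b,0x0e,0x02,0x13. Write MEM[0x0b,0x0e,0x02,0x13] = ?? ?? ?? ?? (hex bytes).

MEM[0x0b,0x0e,0x02,0x13] = 6c a2 6c d0

[0] 0x09->0x00 len=8 : 81 26 6c cd d0 a2 ef 87
[1] 0x05->0x0e len=2 : a2 ef
[2] 0x0b->0x11 len=4 : 6c cd d0 a2
query mem[0x0b]=0x6c, mem[0x0e]=0xa2, mem[0x02]=0x6c, mem[0x13]=0xd0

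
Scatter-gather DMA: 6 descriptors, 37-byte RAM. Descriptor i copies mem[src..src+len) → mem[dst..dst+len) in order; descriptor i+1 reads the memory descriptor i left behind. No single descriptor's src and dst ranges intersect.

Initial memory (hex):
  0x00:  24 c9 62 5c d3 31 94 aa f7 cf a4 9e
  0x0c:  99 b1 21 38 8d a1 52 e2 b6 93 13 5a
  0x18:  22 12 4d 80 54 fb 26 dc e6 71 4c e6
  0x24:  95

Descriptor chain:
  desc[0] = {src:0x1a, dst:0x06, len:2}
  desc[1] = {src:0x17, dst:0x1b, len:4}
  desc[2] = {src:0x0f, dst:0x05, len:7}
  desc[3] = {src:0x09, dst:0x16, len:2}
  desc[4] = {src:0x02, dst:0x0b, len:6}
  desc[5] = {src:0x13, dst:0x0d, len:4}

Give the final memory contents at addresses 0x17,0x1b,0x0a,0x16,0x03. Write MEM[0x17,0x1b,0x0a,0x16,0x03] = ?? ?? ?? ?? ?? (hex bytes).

  after D0: wrote 2B at 0x06 = 4d80
  after D1: wrote 4B at 0x1b = 5a22124d
  after D2: wrote 7B at 0x05 = 388da152e2b693
  after D3: wrote 2B at 0x16 = e2b6
  after D4: wrote 6B at 0x0b = 625cd3388da1
  after D5: wrote 4B at 0x0d = e2b693e2
query mem[0x17]=0xb6, mem[0x1b]=0x5a, mem[0x0a]=0xb6, mem[0x16]=0xe2, mem[0x03]=0x5c

MEM[0x17,0x1b,0x0a,0x16,0x03] = b6 5a b6 e2 5c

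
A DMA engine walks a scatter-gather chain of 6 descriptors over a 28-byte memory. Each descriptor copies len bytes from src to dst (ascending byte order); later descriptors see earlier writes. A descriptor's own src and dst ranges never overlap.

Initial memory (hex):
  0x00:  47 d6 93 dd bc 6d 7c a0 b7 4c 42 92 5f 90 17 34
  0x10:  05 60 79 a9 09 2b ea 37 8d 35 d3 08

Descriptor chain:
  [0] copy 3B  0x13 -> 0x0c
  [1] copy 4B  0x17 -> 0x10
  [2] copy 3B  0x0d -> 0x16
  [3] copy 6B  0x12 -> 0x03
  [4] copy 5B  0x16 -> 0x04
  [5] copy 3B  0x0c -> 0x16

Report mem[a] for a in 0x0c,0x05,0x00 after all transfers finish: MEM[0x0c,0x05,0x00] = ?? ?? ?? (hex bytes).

MEM[0x0c,0x05,0x00] = a9 2b 47

  after D0: wrote 3B at 0x0c = a9092b
  after D1: wrote 4B at 0x10 = 378d35d3
  after D2: wrote 3B at 0x16 = 092b34
  after D3: wrote 6B at 0x03 = 35d3092b092b
  after D4: wrote 5B at 0x04 = 092b3435d3
  after D5: wrote 3B at 0x16 = a9092b
query mem[0x0c]=0xa9, mem[0x05]=0x2b, mem[0x00]=0x47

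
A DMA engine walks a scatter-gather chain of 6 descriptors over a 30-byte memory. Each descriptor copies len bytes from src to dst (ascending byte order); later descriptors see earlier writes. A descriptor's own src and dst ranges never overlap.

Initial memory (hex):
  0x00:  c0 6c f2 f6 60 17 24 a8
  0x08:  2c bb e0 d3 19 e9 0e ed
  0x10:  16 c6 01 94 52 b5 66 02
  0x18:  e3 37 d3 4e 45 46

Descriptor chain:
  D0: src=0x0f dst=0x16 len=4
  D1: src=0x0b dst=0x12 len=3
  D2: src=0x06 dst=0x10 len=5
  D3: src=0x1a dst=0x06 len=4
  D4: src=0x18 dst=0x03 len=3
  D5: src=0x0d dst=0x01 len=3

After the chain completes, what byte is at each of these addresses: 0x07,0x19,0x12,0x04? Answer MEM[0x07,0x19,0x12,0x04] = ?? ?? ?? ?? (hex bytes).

D0: mem[0x16..0x19] <- [ed 16 c6 01]
D1: mem[0x12..0x14] <- [d3 19 e9]
D2: mem[0x10..0x14] <- [24 a8 2c bb e0]
D3: mem[0x06..0x09] <- [d3 4e 45 46]
D4: mem[0x03..0x05] <- [c6 01 d3]
D5: mem[0x01..0x03] <- [e9 0e ed]
query mem[0x07]=0x4e, mem[0x19]=0x01, mem[0x12]=0x2c, mem[0x04]=0x01

MEM[0x07,0x19,0x12,0x04] = 4e 01 2c 01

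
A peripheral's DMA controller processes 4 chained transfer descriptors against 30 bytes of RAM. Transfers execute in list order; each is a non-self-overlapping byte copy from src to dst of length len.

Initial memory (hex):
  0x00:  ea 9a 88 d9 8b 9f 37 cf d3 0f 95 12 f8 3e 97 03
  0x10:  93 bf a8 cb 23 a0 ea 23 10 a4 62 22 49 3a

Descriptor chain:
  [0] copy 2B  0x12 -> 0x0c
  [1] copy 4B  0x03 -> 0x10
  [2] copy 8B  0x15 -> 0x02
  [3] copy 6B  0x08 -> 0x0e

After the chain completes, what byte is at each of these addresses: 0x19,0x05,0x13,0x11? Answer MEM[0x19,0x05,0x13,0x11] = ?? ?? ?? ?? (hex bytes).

MEM[0x19,0x05,0x13,0x11] = a4 10 cb 12

#0 dst[0x0c+2] := {0xa8,0xcb}
#1 dst[0x10+4] := {0xd9,0x8b,0x9f,0x37}
#2 dst[0x02+8] := {0xa0,0xea,0x23,0x10,0xa4,0x62,0x22,0x49}
#3 dst[0x0e+6] := {0x22,0x49,0x95,0x12,0xa8,0xcb}
query mem[0x19]=0xa4, mem[0x05]=0x10, mem[0x13]=0xcb, mem[0x11]=0x12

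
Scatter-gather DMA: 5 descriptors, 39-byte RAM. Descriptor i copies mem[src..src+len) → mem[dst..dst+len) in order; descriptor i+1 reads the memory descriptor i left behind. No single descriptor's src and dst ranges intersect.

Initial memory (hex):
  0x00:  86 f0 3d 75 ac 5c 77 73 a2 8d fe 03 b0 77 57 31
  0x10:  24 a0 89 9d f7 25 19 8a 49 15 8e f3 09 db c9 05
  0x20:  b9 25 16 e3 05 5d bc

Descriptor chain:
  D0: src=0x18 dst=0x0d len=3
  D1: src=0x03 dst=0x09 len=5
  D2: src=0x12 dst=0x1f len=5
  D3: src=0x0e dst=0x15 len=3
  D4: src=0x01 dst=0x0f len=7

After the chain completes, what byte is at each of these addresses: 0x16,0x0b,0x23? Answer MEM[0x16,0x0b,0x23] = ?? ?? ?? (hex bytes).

MEM[0x16,0x0b,0x23] = 8e 5c 19

#0 dst[0x0d+3] := {0x49,0x15,0x8e}
#1 dst[0x09+5] := {0x75,0xac,0x5c,0x77,0x73}
#2 dst[0x1f+5] := {0x89,0x9d,0xf7,0x25,0x19}
#3 dst[0x15+3] := {0x15,0x8e,0x24}
#4 dst[0x0f+7] := {0xf0,0x3d,0x75,0xac,0x5c,0x77,0x73}
query mem[0x16]=0x8e, mem[0x0b]=0x5c, mem[0x23]=0x19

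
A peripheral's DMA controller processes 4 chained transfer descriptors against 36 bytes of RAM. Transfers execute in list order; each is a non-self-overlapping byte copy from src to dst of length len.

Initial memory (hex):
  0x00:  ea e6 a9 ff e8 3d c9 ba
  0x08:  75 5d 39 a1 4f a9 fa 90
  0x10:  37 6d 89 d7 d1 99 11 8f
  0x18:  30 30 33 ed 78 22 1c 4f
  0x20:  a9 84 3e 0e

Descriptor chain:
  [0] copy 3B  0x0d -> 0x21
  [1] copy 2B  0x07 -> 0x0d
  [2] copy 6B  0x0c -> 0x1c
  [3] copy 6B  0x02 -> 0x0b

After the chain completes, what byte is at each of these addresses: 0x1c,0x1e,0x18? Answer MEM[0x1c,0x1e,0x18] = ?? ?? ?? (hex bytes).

#0 dst[0x21+3] := {0xa9,0xfa,0x90}
#1 dst[0x0d+2] := {0xba,0x75}
#2 dst[0x1c+6] := {0x4f,0xba,0x75,0x90,0x37,0x6d}
#3 dst[0x0b+6] := {0xa9,0xff,0xe8,0x3d,0xc9,0xba}
query mem[0x1c]=0x4f, mem[0x1e]=0x75, mem[0x18]=0x30

MEM[0x1c,0x1e,0x18] = 4f 75 30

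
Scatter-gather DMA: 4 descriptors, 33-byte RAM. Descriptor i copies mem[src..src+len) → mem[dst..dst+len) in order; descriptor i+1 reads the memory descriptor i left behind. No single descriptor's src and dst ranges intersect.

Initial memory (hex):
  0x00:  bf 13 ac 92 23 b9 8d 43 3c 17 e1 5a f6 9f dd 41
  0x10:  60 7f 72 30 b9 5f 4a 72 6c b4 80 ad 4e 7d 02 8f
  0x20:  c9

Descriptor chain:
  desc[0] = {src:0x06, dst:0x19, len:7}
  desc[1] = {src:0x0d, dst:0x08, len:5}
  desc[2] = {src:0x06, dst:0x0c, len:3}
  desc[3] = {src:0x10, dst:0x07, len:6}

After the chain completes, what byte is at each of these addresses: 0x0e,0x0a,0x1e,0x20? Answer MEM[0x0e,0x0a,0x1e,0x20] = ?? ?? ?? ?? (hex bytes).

MEM[0x0e,0x0a,0x1e,0x20] = 9f 30 5a c9

D0: mem[0x19..0x1f] <- [8d 43 3c 17 e1 5a f6]
D1: mem[0x08..0x0c] <- [9f dd 41 60 7f]
D2: mem[0x0c..0x0e] <- [8d 43 9f]
D3: mem[0x07..0x0c] <- [60 7f 72 30 b9 5f]
query mem[0x0e]=0x9f, mem[0x0a]=0x30, mem[0x1e]=0x5a, mem[0x20]=0xc9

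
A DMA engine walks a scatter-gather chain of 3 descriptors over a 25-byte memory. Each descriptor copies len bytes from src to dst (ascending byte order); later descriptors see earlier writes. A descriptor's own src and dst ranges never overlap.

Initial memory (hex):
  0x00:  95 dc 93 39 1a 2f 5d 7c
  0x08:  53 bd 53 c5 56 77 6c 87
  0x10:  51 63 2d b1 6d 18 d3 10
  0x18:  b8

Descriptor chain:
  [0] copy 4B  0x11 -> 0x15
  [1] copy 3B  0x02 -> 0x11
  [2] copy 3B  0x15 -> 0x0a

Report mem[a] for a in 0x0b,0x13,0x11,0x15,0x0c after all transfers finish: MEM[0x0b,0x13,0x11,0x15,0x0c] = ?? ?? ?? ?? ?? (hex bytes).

#0 dst[0x15+4] := {0x63,0x2d,0xb1,0x6d}
#1 dst[0x11+3] := {0x93,0x39,0x1a}
#2 dst[0x0a+3] := {0x63,0x2d,0xb1}
query mem[0x0b]=0x2d, mem[0x13]=0x1a, mem[0x11]=0x93, mem[0x15]=0x63, mem[0x0c]=0xb1

MEM[0x0b,0x13,0x11,0x15,0x0c] = 2d 1a 93 63 b1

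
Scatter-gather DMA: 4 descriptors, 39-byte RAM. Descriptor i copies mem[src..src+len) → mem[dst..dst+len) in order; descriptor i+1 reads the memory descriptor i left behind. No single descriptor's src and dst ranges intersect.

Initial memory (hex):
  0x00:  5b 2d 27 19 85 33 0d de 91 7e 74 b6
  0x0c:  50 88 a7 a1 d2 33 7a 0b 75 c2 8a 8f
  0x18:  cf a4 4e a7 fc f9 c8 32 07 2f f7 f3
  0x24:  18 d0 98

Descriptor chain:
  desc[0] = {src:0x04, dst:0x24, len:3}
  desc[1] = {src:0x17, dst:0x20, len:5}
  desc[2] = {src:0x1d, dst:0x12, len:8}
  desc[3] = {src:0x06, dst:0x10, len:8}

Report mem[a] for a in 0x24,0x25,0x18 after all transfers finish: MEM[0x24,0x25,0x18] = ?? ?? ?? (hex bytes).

MEM[0x24,0x25,0x18] = a7 33 4e

  after D0: wrote 3B at 0x24 = 85330d
  after D1: wrote 5B at 0x20 = 8fcfa44ea7
  after D2: wrote 8B at 0x12 = f9c8328fcfa44ea7
  after D3: wrote 8B at 0x10 = 0dde917e74b65088
query mem[0x24]=0xa7, mem[0x25]=0x33, mem[0x18]=0x4e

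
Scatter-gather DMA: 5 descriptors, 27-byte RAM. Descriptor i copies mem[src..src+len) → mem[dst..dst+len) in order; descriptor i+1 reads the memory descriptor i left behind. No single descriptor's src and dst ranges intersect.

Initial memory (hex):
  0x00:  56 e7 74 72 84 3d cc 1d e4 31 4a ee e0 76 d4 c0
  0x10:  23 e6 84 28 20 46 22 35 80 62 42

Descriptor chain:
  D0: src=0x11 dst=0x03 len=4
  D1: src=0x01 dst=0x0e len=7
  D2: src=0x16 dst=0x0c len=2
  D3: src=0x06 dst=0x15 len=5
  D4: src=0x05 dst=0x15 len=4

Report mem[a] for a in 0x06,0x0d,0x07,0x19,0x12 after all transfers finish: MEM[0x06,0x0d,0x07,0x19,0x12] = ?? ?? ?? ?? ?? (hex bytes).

MEM[0x06,0x0d,0x07,0x19,0x12] = 20 35 1d 4a 28

[0] 0x11->0x03 len=4 : e6 84 28 20
[1] 0x01->0x0e len=7 : e7 74 e6 84 28 20 1d
[2] 0x16->0x0c len=2 : 22 35
[3] 0x06->0x15 len=5 : 20 1d e4 31 4a
[4] 0x05->0x15 len=4 : 28 20 1d e4
query mem[0x06]=0x20, mem[0x0d]=0x35, mem[0x07]=0x1d, mem[0x19]=0x4a, mem[0x12]=0x28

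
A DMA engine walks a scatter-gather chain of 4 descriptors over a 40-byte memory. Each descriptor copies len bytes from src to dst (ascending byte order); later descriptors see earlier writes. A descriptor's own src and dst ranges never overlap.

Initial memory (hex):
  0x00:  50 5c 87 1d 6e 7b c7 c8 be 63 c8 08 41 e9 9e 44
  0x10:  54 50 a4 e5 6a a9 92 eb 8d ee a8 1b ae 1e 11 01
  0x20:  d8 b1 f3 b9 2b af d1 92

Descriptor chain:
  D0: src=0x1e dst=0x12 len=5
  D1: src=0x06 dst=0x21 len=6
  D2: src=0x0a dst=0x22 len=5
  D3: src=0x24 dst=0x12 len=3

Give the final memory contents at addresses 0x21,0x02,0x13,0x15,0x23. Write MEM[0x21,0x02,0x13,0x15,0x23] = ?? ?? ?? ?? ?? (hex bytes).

[0] 0x1e->0x12 len=5 : 11 01 d8 b1 f3
[1] 0x06->0x21 len=6 : c7 c8 be 63 c8 08
[2] 0x0a->0x22 len=5 : c8 08 41 e9 9e
[3] 0x24->0x12 len=3 : 41 e9 9e
query mem[0x21]=0xc7, mem[0x02]=0x87, mem[0x13]=0xe9, mem[0x15]=0xb1, mem[0x23]=0x08

MEM[0x21,0x02,0x13,0x15,0x23] = c7 87 e9 b1 08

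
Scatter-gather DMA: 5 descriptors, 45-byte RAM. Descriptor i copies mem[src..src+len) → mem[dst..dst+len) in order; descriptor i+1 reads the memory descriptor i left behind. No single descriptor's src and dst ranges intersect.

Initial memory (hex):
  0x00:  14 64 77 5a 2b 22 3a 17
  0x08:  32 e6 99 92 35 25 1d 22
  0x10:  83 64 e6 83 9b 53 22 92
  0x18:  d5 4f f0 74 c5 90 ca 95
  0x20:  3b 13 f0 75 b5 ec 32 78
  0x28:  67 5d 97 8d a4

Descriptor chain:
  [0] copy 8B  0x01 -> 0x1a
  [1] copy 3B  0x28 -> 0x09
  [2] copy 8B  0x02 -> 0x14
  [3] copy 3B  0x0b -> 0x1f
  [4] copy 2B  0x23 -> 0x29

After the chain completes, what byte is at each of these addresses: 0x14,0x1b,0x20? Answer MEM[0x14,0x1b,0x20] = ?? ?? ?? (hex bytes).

MEM[0x14,0x1b,0x20] = 77 67 35

[0] 0x01->0x1a len=8 : 64 77 5a 2b 22 3a 17 32
[1] 0x28->0x09 len=3 : 67 5d 97
[2] 0x02->0x14 len=8 : 77 5a 2b 22 3a 17 32 67
[3] 0x0b->0x1f len=3 : 97 35 25
[4] 0x23->0x29 len=2 : 75 b5
query mem[0x14]=0x77, mem[0x1b]=0x67, mem[0x20]=0x35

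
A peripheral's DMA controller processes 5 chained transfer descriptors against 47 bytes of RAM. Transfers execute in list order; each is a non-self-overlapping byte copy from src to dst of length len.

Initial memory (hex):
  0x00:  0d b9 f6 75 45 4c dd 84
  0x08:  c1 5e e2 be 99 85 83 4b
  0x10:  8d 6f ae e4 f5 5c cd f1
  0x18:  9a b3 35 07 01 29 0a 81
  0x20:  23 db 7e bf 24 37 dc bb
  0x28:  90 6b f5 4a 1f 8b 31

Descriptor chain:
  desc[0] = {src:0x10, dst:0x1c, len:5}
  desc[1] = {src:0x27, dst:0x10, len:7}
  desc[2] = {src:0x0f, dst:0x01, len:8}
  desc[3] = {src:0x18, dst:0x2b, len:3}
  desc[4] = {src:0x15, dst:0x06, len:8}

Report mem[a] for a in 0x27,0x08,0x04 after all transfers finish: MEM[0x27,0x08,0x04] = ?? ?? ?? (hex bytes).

MEM[0x27,0x08,0x04] = bb f1 6b

  after D0: wrote 5B at 0x1c = 8d6faee4f5
  after D1: wrote 7B at 0x10 = bb906bf54a1f8b
  after D2: wrote 8B at 0x01 = 4bbb906bf54a1f8b
  after D3: wrote 3B at 0x2b = 9ab335
  after D4: wrote 8B at 0x06 = 1f8bf19ab335078d
query mem[0x27]=0xbb, mem[0x08]=0xf1, mem[0x04]=0x6b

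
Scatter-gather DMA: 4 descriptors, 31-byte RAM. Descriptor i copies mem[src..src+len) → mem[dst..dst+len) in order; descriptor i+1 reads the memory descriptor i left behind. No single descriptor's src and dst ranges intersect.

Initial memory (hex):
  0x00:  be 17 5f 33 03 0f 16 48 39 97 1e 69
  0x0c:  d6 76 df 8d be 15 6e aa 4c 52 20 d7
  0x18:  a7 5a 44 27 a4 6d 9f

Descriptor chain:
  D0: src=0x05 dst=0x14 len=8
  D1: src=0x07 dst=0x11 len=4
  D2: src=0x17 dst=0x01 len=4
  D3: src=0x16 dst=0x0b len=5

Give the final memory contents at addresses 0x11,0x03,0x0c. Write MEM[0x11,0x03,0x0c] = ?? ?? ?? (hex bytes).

MEM[0x11,0x03,0x0c] = 48 1e 39

[0] 0x05->0x14 len=8 : 0f 16 48 39 97 1e 69 d6
[1] 0x07->0x11 len=4 : 48 39 97 1e
[2] 0x17->0x01 len=4 : 39 97 1e 69
[3] 0x16->0x0b len=5 : 48 39 97 1e 69
query mem[0x11]=0x48, mem[0x03]=0x1e, mem[0x0c]=0x39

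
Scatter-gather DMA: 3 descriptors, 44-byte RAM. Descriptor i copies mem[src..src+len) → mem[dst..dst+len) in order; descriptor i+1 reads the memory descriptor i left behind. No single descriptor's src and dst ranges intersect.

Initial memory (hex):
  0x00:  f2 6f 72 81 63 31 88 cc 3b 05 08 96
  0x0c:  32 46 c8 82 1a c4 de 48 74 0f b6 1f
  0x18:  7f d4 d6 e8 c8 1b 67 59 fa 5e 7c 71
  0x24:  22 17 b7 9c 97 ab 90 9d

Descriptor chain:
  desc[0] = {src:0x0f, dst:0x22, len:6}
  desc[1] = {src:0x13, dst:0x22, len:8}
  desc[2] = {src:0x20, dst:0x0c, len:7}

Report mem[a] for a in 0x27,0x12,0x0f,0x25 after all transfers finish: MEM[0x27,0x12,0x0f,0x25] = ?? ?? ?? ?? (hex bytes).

  after D0: wrote 6B at 0x22 = 821ac4de4874
  after D1: wrote 8B at 0x22 = 48740fb61f7fd4d6
  after D2: wrote 7B at 0x0c = fa5e48740fb61f
query mem[0x27]=0x7f, mem[0x12]=0x1f, mem[0x0f]=0x74, mem[0x25]=0xb6

MEM[0x27,0x12,0x0f,0x25] = 7f 1f 74 b6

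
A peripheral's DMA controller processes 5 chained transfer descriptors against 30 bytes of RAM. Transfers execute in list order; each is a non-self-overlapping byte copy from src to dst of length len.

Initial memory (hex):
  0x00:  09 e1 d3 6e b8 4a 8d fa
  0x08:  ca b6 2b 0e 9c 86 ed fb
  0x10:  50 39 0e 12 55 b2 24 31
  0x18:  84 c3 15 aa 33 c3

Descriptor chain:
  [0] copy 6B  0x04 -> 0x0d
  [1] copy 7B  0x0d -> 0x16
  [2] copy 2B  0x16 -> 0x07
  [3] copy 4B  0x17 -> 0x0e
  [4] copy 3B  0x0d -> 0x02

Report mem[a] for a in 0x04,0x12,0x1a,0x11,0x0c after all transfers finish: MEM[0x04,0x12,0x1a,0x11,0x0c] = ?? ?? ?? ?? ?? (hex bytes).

[0] 0x04->0x0d len=6 : b8 4a 8d fa ca b6
[1] 0x0d->0x16 len=7 : b8 4a 8d fa ca b6 12
[2] 0x16->0x07 len=2 : b8 4a
[3] 0x17->0x0e len=4 : 4a 8d fa ca
[4] 0x0d->0x02 len=3 : b8 4a 8d
query mem[0x04]=0x8d, mem[0x12]=0xb6, mem[0x1a]=0xca, mem[0x11]=0xca, mem[0x0c]=0x9c

MEM[0x04,0x12,0x1a,0x11,0x0c] = 8d b6 ca ca 9c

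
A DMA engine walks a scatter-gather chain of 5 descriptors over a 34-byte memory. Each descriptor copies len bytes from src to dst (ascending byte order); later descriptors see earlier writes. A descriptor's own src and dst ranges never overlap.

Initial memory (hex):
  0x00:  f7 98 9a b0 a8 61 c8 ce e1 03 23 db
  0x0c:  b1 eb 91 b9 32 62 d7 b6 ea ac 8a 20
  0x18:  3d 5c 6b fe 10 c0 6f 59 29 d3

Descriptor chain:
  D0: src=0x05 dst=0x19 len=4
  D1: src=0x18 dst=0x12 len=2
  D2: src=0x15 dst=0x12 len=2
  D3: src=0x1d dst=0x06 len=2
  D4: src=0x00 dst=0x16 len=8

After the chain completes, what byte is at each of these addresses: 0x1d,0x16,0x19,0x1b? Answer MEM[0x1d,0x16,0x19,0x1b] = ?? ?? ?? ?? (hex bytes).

D0: mem[0x19..0x1c] <- [61 c8 ce e1]
D1: mem[0x12..0x13] <- [3d 61]
D2: mem[0x12..0x13] <- [ac 8a]
D3: mem[0x06..0x07] <- [c0 6f]
D4: mem[0x16..0x1d] <- [f7 98 9a b0 a8 61 c0 6f]
query mem[0x1d]=0x6f, mem[0x16]=0xf7, mem[0x19]=0xb0, mem[0x1b]=0x61

MEM[0x1d,0x16,0x19,0x1b] = 6f f7 b0 61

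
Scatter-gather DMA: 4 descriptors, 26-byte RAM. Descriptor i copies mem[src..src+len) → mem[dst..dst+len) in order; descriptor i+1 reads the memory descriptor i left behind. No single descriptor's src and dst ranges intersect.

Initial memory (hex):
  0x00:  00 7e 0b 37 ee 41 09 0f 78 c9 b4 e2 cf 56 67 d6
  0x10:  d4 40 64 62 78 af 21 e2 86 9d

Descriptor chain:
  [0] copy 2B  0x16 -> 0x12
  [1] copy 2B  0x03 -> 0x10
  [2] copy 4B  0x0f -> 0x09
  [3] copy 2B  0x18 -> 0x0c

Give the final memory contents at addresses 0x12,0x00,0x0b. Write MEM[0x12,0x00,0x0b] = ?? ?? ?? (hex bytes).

#0 dst[0x12+2] := {0x21,0xe2}
#1 dst[0x10+2] := {0x37,0xee}
#2 dst[0x09+4] := {0xd6,0x37,0xee,0x21}
#3 dst[0x0c+2] := {0x86,0x9d}
query mem[0x12]=0x21, mem[0x00]=0x00, mem[0x0b]=0xee

MEM[0x12,0x00,0x0b] = 21 00 ee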